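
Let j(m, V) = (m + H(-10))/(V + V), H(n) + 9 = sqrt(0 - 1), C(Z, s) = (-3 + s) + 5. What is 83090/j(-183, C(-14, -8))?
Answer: 38287872/7373 + 199416*I/7373 ≈ 5193.0 + 27.047*I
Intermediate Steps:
C(Z, s) = 2 + s
H(n) = -9 + I (H(n) = -9 + sqrt(0 - 1) = -9 + sqrt(-1) = -9 + I)
j(m, V) = (-9 + I + m)/(2*V) (j(m, V) = (m + (-9 + I))/(V + V) = (-9 + I + m)/((2*V)) = (-9 + I + m)*(1/(2*V)) = (-9 + I + m)/(2*V))
83090/j(-183, C(-14, -8)) = 83090/(((-9 + I - 183)/(2*(2 - 8)))) = 83090/(((1/2)*(-192 + I)/(-6))) = 83090/(((1/2)*(-1/6)*(-192 + I))) = 83090/(16 - I/12) = 83090*(144*(16 + I/12)/36865) = 2392992*(16 + I/12)/7373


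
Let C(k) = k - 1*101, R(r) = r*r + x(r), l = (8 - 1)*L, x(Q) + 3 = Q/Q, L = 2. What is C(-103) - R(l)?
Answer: -398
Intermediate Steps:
x(Q) = -2 (x(Q) = -3 + Q/Q = -3 + 1 = -2)
l = 14 (l = (8 - 1)*2 = 7*2 = 14)
R(r) = -2 + r² (R(r) = r*r - 2 = r² - 2 = -2 + r²)
C(k) = -101 + k (C(k) = k - 101 = -101 + k)
C(-103) - R(l) = (-101 - 103) - (-2 + 14²) = -204 - (-2 + 196) = -204 - 1*194 = -204 - 194 = -398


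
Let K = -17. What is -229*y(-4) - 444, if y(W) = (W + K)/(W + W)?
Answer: -8361/8 ≈ -1045.1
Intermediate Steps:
y(W) = (-17 + W)/(2*W) (y(W) = (W - 17)/(W + W) = (-17 + W)/((2*W)) = (-17 + W)*(1/(2*W)) = (-17 + W)/(2*W))
-229*y(-4) - 444 = -229*(-17 - 4)/(2*(-4)) - 444 = -229*(-1)*(-21)/(2*4) - 444 = -229*21/8 - 444 = -4809/8 - 444 = -8361/8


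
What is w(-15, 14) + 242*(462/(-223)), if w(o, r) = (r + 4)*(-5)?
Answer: -131874/223 ≈ -591.36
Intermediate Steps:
w(o, r) = -20 - 5*r (w(o, r) = (4 + r)*(-5) = -20 - 5*r)
w(-15, 14) + 242*(462/(-223)) = (-20 - 5*14) + 242*(462/(-223)) = (-20 - 70) + 242*(462*(-1/223)) = -90 + 242*(-462/223) = -90 - 111804/223 = -131874/223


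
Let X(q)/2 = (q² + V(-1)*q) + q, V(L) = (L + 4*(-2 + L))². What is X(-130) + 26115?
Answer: 15715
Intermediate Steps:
V(L) = (-8 + 5*L)² (V(L) = (L + (-8 + 4*L))² = (-8 + 5*L)²)
X(q) = 2*q² + 340*q (X(q) = 2*((q² + (-8 + 5*(-1))²*q) + q) = 2*((q² + (-8 - 5)²*q) + q) = 2*((q² + (-13)²*q) + q) = 2*((q² + 169*q) + q) = 2*(q² + 170*q) = 2*q² + 340*q)
X(-130) + 26115 = 2*(-130)*(170 - 130) + 26115 = 2*(-130)*40 + 26115 = -10400 + 26115 = 15715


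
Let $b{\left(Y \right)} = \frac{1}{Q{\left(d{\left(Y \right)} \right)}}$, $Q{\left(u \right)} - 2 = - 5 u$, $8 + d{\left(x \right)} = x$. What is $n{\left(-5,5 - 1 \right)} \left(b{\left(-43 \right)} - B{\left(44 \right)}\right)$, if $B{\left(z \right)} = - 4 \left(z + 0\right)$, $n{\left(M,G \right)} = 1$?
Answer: $\frac{45233}{257} \approx 176.0$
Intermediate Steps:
$d{\left(x \right)} = -8 + x$
$B{\left(z \right)} = - 4 z$
$Q{\left(u \right)} = 2 - 5 u$
$b{\left(Y \right)} = \frac{1}{42 - 5 Y}$ ($b{\left(Y \right)} = \frac{1}{2 - 5 \left(-8 + Y\right)} = \frac{1}{2 - \left(-40 + 5 Y\right)} = \frac{1}{42 - 5 Y}$)
$n{\left(-5,5 - 1 \right)} \left(b{\left(-43 \right)} - B{\left(44 \right)}\right) = 1 \left(- \frac{1}{-42 + 5 \left(-43\right)} - \left(-4\right) 44\right) = 1 \left(- \frac{1}{-42 - 215} - -176\right) = 1 \left(- \frac{1}{-257} + 176\right) = 1 \left(\left(-1\right) \left(- \frac{1}{257}\right) + 176\right) = 1 \left(\frac{1}{257} + 176\right) = 1 \cdot \frac{45233}{257} = \frac{45233}{257}$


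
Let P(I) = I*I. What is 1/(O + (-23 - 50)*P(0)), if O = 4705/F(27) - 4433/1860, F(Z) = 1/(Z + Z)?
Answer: 60/15244057 ≈ 3.9360e-6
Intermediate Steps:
P(I) = I²
F(Z) = 1/(2*Z)
O = 15244057/60 (O = 4705/(((½)/27)) - 4433/1860 = 4705/(((½)*(1/27))) - 4433*1/1860 = 4705/(1/54) - 143/60 = 4705*54 - 143/60 = 254070 - 143/60 = 15244057/60 ≈ 2.5407e+5)
1/(O + (-23 - 50)*P(0)) = 1/(15244057/60 + (-23 - 50)*0²) = 1/(15244057/60 - 73*0) = 1/(15244057/60 + 0) = 1/(15244057/60) = 60/15244057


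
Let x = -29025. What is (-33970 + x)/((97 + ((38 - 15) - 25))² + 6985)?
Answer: -12599/3202 ≈ -3.9347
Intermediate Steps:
(-33970 + x)/((97 + ((38 - 15) - 25))² + 6985) = (-33970 - 29025)/((97 + ((38 - 15) - 25))² + 6985) = -62995/((97 + (23 - 25))² + 6985) = -62995/((97 - 2)² + 6985) = -62995/(95² + 6985) = -62995/(9025 + 6985) = -62995/16010 = -62995*1/16010 = -12599/3202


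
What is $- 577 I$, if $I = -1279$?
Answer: $737983$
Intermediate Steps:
$- 577 I = \left(-577\right) \left(-1279\right) = 737983$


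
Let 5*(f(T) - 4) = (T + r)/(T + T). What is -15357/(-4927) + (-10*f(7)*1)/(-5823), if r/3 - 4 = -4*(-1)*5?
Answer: 627735470/200829447 ≈ 3.1257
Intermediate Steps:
r = 72 (r = 12 + 3*(-4*(-1)*5) = 12 + 3*(4*5) = 12 + 3*20 = 12 + 60 = 72)
f(T) = 4 + (72 + T)/(10*T) (f(T) = 4 + ((T + 72)/(T + T))/5 = 4 + ((72 + T)/((2*T)))/5 = 4 + ((72 + T)*(1/(2*T)))/5 = 4 + ((72 + T)/(2*T))/5 = 4 + (72 + T)/(10*T))
-15357/(-4927) + (-10*f(7)*1)/(-5823) = -15357/(-4927) + (-(72 + 41*7)/7*1)/(-5823) = -15357*(-1/4927) + (-(72 + 287)/7*1)*(-1/5823) = 15357/4927 + (-359/7*1)*(-1/5823) = 15357/4927 + (-10*359/70*1)*(-1/5823) = 15357/4927 - 359/7*1*(-1/5823) = 15357/4927 - 359/7*(-1/5823) = 15357/4927 + 359/40761 = 627735470/200829447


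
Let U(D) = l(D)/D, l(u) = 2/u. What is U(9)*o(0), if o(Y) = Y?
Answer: 0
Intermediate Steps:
U(D) = 2/D² (U(D) = (2/D)/D = 2/D²)
U(9)*o(0) = (2/9²)*0 = (2*(1/81))*0 = (2/81)*0 = 0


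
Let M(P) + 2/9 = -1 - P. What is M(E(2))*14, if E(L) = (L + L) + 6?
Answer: -1414/9 ≈ -157.11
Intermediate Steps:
E(L) = 6 + 2*L (E(L) = 2*L + 6 = 6 + 2*L)
M(P) = -11/9 - P (M(P) = -2/9 + (-1 - P) = -11/9 - P)
M(E(2))*14 = (-11/9 - (6 + 2*2))*14 = (-11/9 - (6 + 4))*14 = (-11/9 - 1*10)*14 = (-11/9 - 10)*14 = -101/9*14 = -1414/9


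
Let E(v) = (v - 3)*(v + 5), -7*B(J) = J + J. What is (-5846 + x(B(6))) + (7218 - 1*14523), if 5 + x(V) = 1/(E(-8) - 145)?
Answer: -1473473/112 ≈ -13156.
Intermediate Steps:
B(J) = -2*J/7 (B(J) = -(J + J)/7 = -2*J/7)
E(v) = (-3 + v)*(5 + v)
x(V) = -561/112 (x(V) = -5 + 1/((-15 + (-8)² + 2*(-8)) - 145) = -5 + 1/((-15 + 64 - 16) - 145) = -5 + 1/(33 - 145) = -5 + 1/(-112) = -5 - 1/112 = -561/112)
(-5846 + x(B(6))) + (7218 - 1*14523) = (-5846 - 561/112) + (7218 - 1*14523) = -655313/112 + (7218 - 14523) = -655313/112 - 7305 = -1473473/112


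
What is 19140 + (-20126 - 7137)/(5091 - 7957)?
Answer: 54882503/2866 ≈ 19150.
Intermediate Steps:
19140 + (-20126 - 7137)/(5091 - 7957) = 19140 - 27263/(-2866) = 19140 - 27263*(-1/2866) = 19140 + 27263/2866 = 54882503/2866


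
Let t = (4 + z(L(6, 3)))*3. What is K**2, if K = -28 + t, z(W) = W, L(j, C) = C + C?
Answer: 4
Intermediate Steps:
L(j, C) = 2*C
t = 30 (t = (4 + 2*3)*3 = (4 + 6)*3 = 10*3 = 30)
K = 2 (K = -28 + 30 = 2)
K**2 = 2**2 = 4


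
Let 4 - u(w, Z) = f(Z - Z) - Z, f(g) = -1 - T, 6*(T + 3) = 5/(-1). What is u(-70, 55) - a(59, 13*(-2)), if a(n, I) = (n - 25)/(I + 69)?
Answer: 14287/258 ≈ 55.376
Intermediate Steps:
T = -23/6 (T = -3 + (5/(-1))/6 = -3 + (5*(-1))/6 = -3 + (⅙)*(-5) = -3 - ⅚ = -23/6 ≈ -3.8333)
f(g) = 17/6 (f(g) = -1 - 1*(-23/6) = -1 + 23/6 = 17/6)
a(n, I) = (-25 + n)/(69 + I)
u(w, Z) = 7/6 + Z (u(w, Z) = 4 - (17/6 - Z) = 4 + (-17/6 + Z) = 7/6 + Z)
u(-70, 55) - a(59, 13*(-2)) = (7/6 + 55) - (-25 + 59)/(69 + 13*(-2)) = 337/6 - 34/(69 - 26) = 337/6 - 34/43 = 14287/258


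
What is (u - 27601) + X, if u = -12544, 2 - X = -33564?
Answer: -6579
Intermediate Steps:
X = 33566 (X = 2 - 1*(-33564) = 2 + 33564 = 33566)
(u - 27601) + X = (-12544 - 27601) + 33566 = -40145 + 33566 = -6579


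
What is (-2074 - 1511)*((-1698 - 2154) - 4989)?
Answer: 31694985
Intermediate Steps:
(-2074 - 1511)*((-1698 - 2154) - 4989) = -3585*(-3852 - 4989) = -3585*(-8841) = 31694985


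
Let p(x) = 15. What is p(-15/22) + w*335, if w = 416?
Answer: 139375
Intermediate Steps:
p(-15/22) + w*335 = 15 + 416*335 = 15 + 139360 = 139375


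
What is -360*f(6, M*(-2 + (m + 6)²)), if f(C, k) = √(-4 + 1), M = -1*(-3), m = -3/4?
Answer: -360*I*√3 ≈ -623.54*I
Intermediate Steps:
m = -¾ (m = -3*¼ = -¾ ≈ -0.75000)
M = 3
f(C, k) = I*√3 (f(C, k) = √(-3) = I*√3)
-360*f(6, M*(-2 + (m + 6)²)) = -360*I*√3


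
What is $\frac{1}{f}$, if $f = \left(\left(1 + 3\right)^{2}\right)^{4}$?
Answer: $\frac{1}{65536} \approx 1.5259 \cdot 10^{-5}$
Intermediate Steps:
$f = 65536$ ($f = \left(4^{2}\right)^{4} = 16^{4} = 65536$)
$\frac{1}{f} = \frac{1}{65536}$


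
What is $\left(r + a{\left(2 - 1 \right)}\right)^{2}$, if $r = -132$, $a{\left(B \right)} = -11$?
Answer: $20449$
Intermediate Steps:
$\left(r + a{\left(2 - 1 \right)}\right)^{2} = \left(-132 - 11\right)^{2} = \left(-143\right)^{2} = 20449$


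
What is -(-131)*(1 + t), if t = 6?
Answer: 917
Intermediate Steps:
-(-131)*(1 + t) = -(-131)*(1 + 6) = -(-131)*7 = -131*(-7) = 917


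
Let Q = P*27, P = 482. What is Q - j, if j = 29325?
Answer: -16311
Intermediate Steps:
Q = 13014 (Q = 482*27 = 13014)
Q - j = 13014 - 1*29325 = 13014 - 29325 = -16311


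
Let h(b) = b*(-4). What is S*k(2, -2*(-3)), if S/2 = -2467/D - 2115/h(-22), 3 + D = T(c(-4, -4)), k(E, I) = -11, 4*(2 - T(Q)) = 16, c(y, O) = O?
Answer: -206521/20 ≈ -10326.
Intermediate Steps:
T(Q) = -2 (T(Q) = 2 - ¼*16 = 2 - 4 = -2)
D = -5 (D = -3 - 2 = -5)
h(b) = -4*b
S = 206521/220 (S = 2*(-2467/(-5) - 2115/((-4*(-22)))) = 2*(-2467*(-⅕) - 2115/88) = 2*(2467/5 - 2115*1/88) = 2*(2467/5 - 2115/88) = 2*(206521/440) = 206521/220 ≈ 938.73)
S*k(2, -2*(-3)) = (206521/220)*(-11) = -206521/20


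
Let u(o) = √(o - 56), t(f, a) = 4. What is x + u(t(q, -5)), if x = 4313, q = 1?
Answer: 4313 + 2*I*√13 ≈ 4313.0 + 7.2111*I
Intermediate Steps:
u(o) = √(-56 + o)
x + u(t(q, -5)) = 4313 + √(-56 + 4) = 4313 + √(-52) = 4313 + 2*I*√13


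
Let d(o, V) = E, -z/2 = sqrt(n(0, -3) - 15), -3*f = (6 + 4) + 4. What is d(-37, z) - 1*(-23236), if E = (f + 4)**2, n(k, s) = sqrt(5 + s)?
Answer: 209128/9 ≈ 23236.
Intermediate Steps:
f = -14/3 (f = -((6 + 4) + 4)/3 = -(10 + 4)/3 = -1/3*14 = -14/3 ≈ -4.6667)
z = -2*sqrt(-15 + sqrt(2)) (z = -2*sqrt(sqrt(5 - 3) - 15) = -2*sqrt(sqrt(2) - 15) = -2*sqrt(-15 + sqrt(2)) ≈ -7.3718*I)
E = 4/9 (E = (-14/3 + 4)**2 = (-2/3)**2 = 4/9 ≈ 0.44444)
d(o, V) = 4/9
d(-37, z) - 1*(-23236) = 4/9 - 1*(-23236) = 4/9 + 23236 = 209128/9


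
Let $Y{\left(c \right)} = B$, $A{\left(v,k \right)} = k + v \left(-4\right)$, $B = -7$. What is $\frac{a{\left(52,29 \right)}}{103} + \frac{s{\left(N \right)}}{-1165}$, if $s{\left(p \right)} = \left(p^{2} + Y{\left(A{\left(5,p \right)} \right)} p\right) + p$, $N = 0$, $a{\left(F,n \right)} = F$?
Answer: $\frac{52}{103} \approx 0.50485$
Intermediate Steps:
$A{\left(v,k \right)} = k - 4 v$
$Y{\left(c \right)} = -7$
$s{\left(p \right)} = p^{2} - 6 p$ ($s{\left(p \right)} = \left(p^{2} - 7 p\right) + p = p^{2} - 6 p$)
$\frac{a{\left(52,29 \right)}}{103} + \frac{s{\left(N \right)}}{-1165} = \frac{52}{103} + \frac{0 \left(-6 + 0\right)}{-1165} = 52 \cdot \frac{1}{103} + 0 \left(-6\right) \left(- \frac{1}{1165}\right) = \frac{52}{103} + 0 \left(- \frac{1}{1165}\right) = \frac{52}{103} + 0 = \frac{52}{103}$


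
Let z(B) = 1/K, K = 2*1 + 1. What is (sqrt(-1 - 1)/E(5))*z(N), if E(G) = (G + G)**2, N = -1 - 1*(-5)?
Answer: I*sqrt(2)/300 ≈ 0.004714*I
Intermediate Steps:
K = 3 (K = 2 + 1 = 3)
N = 4 (N = -1 + 5 = 4)
E(G) = 4*G**2 (E(G) = (2*G)**2 = 4*G**2)
z(B) = 1/3
(sqrt(-1 - 1)/E(5))*z(N) = (sqrt(-1 - 1)/((4*5**2)))*(1/3) = (sqrt(-2)/((4*25)))*(1/3) = ((I*sqrt(2))/100)*(1/3) = ((I*sqrt(2))*(1/100))*(1/3) = (I*sqrt(2)/100)*(1/3) = I*sqrt(2)/300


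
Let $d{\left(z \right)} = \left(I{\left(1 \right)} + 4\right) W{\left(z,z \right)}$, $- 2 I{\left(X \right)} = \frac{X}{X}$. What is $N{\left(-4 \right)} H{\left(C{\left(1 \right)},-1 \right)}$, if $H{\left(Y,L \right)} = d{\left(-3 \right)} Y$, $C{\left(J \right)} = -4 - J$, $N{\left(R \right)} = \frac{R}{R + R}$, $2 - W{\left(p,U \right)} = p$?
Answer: $- \frac{175}{4} \approx -43.75$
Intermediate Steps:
$I{\left(X \right)} = - \frac{1}{2}$ ($I{\left(X \right)} = - \frac{X \frac{1}{X}}{2} = \left(- \frac{1}{2}\right) 1 = - \frac{1}{2}$)
$W{\left(p,U \right)} = 2 - p$
$N{\left(R \right)} = \frac{1}{2}$ ($N{\left(R \right)} = \frac{R}{2 R} = R \frac{1}{2 R} = \frac{1}{2}$)
$d{\left(z \right)} = 7 - \frac{7 z}{2}$ ($d{\left(z \right)} = \left(- \frac{1}{2} + 4\right) \left(2 - z\right) = \frac{7 \left(2 - z\right)}{2} = 7 - \frac{7 z}{2}$)
$H{\left(Y,L \right)} = \frac{35 Y}{2}$ ($H{\left(Y,L \right)} = \left(7 - - \frac{21}{2}\right) Y = \left(7 + \frac{21}{2}\right) Y = \frac{35 Y}{2}$)
$N{\left(-4 \right)} H{\left(C{\left(1 \right)},-1 \right)} = \frac{\frac{35}{2} \left(-4 - 1\right)}{2} = \frac{\frac{35}{2} \left(-5\right)}{2} = \frac{1}{2} \left(- \frac{175}{2}\right) = - \frac{175}{4}$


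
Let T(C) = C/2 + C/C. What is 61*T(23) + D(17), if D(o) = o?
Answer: 1559/2 ≈ 779.50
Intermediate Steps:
T(C) = 1 + C/2 (T(C) = C*(½) + 1 = C/2 + 1 = 1 + C/2)
61*T(23) + D(17) = 61*(1 + (½)*23) + 17 = 61*(1 + 23/2) + 17 = 61*(25/2) + 17 = 1525/2 + 17 = 1559/2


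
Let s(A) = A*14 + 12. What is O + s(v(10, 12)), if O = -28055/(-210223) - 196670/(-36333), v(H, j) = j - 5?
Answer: 882547428215/7638032259 ≈ 115.55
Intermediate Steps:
v(H, j) = -5 + j
s(A) = 12 + 14*A (s(A) = 14*A + 12 = 12 + 14*A)
O = 42363879725/7638032259 (O = -28055*(-1/210223) - 196670*(-1/36333) = 28055/210223 + 196670/36333 = 42363879725/7638032259 ≈ 5.5464)
O + s(v(10, 12)) = 42363879725/7638032259 + (12 + 14*(-5 + 12)) = 42363879725/7638032259 + (12 + 14*7) = 42363879725/7638032259 + (12 + 98) = 42363879725/7638032259 + 110 = 882547428215/7638032259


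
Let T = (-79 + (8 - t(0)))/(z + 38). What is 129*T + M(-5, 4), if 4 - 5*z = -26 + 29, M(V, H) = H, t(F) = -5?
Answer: -41806/191 ≈ -218.88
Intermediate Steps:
z = 1/5 (z = 4/5 - (-26 + 29)/5 = 4/5 - 1/5*3 = 4/5 - 3/5 = 1/5 ≈ 0.20000)
T = -330/191 (T = (-79 + (8 - 1*(-5)))/(1/5 + 38) = (-79 + (8 + 5))/(191/5) = (-79 + 13)*(5/191) = -66*5/191 = -330/191 ≈ -1.7277)
129*T + M(-5, 4) = 129*(-330/191) + 4 = -42570/191 + 4 = -41806/191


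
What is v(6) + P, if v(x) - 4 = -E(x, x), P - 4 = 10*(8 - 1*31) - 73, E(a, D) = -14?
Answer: -281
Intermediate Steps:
P = -299 (P = 4 + (10*(8 - 1*31) - 73) = 4 + (10*(8 - 31) - 73) = 4 + (10*(-23) - 73) = 4 + (-230 - 73) = 4 - 303 = -299)
v(x) = 18 (v(x) = 4 - 1*(-14) = 4 + 14 = 18)
v(6) + P = 18 - 299 = -281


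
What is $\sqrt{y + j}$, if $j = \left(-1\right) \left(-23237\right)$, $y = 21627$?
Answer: $8 \sqrt{701} \approx 211.81$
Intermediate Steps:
$j = 23237$
$\sqrt{y + j} = \sqrt{21627 + 23237} = \sqrt{44864} = 8 \sqrt{701}$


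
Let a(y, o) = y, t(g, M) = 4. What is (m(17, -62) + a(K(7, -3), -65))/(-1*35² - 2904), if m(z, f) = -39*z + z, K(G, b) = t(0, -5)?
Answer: 642/4129 ≈ 0.15549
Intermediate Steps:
K(G, b) = 4
m(z, f) = -38*z
(m(17, -62) + a(K(7, -3), -65))/(-1*35² - 2904) = (-38*17 + 4)/(-1*35² - 2904) = (-646 + 4)/(-1*1225 - 2904) = -642/(-1225 - 2904) = -642/(-4129) = -642*(-1/4129) = 642/4129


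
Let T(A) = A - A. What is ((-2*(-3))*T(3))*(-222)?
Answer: 0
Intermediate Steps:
T(A) = 0
((-2*(-3))*T(3))*(-222) = (-2*(-3)*0)*(-222) = (6*0)*(-222) = 0*(-222) = 0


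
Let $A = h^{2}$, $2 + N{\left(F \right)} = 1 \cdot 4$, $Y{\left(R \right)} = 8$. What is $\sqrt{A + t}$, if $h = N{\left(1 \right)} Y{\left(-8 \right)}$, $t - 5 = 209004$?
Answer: $\sqrt{209265} \approx 457.46$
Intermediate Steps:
$t = 209009$ ($t = 5 + 209004 = 209009$)
$N{\left(F \right)} = 2$ ($N{\left(F \right)} = -2 + 1 \cdot 4 = -2 + 4 = 2$)
$h = 16$ ($h = 2 \cdot 8 = 16$)
$A = 256$ ($A = 16^{2} = 256$)
$\sqrt{A + t} = \sqrt{256 + 209009} = \sqrt{209265}$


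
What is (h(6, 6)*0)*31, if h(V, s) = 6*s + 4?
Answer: 0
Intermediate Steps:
h(V, s) = 4 + 6*s
(h(6, 6)*0)*31 = ((4 + 6*6)*0)*31 = ((4 + 36)*0)*31 = (40*0)*31 = 0*31 = 0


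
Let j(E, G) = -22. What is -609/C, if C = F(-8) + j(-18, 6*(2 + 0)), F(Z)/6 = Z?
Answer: 87/10 ≈ 8.7000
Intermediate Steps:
F(Z) = 6*Z
C = -70 (C = 6*(-8) - 22 = -48 - 22 = -70)
-609/C = -609/(-70) = -609*(-1/70) = 87/10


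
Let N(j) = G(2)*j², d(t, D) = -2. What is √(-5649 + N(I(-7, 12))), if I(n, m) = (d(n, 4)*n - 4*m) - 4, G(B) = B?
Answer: I*√2761 ≈ 52.545*I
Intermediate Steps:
I(n, m) = -4 - 4*m - 2*n (I(n, m) = (-2*n - 4*m) - 4 = (-4*m - 2*n) - 4 = -4 - 4*m - 2*n)
N(j) = 2*j²
√(-5649 + N(I(-7, 12))) = √(-5649 + 2*(-4 - 4*12 - 2*(-7))²) = √(-5649 + 2*(-4 - 48 + 14)²) = √(-5649 + 2*(-38)²) = √(-5649 + 2*1444) = √(-5649 + 2888) = √(-2761) = I*√2761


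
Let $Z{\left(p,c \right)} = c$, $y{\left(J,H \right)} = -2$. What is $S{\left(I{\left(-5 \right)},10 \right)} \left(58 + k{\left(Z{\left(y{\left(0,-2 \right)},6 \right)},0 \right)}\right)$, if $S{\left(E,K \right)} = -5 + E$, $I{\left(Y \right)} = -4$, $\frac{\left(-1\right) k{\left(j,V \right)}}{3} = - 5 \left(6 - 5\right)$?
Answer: $-657$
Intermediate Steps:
$k{\left(j,V \right)} = 15$ ($k{\left(j,V \right)} = - 3 \left(- 5 \left(6 - 5\right)\right) = - 3 \left(\left(-5\right) 1\right) = \left(-3\right) \left(-5\right) = 15$)
$S{\left(I{\left(-5 \right)},10 \right)} \left(58 + k{\left(Z{\left(y{\left(0,-2 \right)},6 \right)},0 \right)}\right) = \left(-5 - 4\right) \left(58 + 15\right) = \left(-9\right) 73 = -657$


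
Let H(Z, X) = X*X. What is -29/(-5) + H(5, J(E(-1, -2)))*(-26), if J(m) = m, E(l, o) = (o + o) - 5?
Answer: -10501/5 ≈ -2100.2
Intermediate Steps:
E(l, o) = -5 + 2*o (E(l, o) = 2*o - 5 = -5 + 2*o)
H(Z, X) = X²
-29/(-5) + H(5, J(E(-1, -2)))*(-26) = -29/(-5) + (-5 + 2*(-2))²*(-26) = -29*(-⅕) + (-5 - 4)²*(-26) = 29/5 + (-9)²*(-26) = 29/5 + 81*(-26) = 29/5 - 2106 = -10501/5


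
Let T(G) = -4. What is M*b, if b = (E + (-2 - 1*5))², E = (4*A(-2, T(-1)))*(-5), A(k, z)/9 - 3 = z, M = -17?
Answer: -508793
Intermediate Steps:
A(k, z) = 27 + 9*z
E = 180 (E = (4*(27 + 9*(-4)))*(-5) = (4*(27 - 36))*(-5) = (4*(-9))*(-5) = -36*(-5) = 180)
b = 29929 (b = (180 + (-2 - 1*5))² = (180 + (-2 - 5))² = (180 - 7)² = 173² = 29929)
M*b = -17*29929 = -508793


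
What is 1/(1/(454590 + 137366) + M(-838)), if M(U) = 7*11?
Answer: 591956/45580613 ≈ 0.012987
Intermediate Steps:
M(U) = 77
1/(1/(454590 + 137366) + M(-838)) = 1/(1/(454590 + 137366) + 77) = 1/(1/591956 + 77) = 1/(45580613/591956) = 591956/45580613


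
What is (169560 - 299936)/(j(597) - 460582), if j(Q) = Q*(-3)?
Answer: 130376/462373 ≈ 0.28197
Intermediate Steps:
j(Q) = -3*Q
(169560 - 299936)/(j(597) - 460582) = (169560 - 299936)/(-3*597 - 460582) = -130376/(-1791 - 460582) = -130376/(-462373) = -130376*(-1/462373) = 130376/462373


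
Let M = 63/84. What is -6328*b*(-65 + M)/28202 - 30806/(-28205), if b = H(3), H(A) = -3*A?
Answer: -51168993109/397718705 ≈ -128.66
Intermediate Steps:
b = -9 (b = -3*3 = -9)
M = ¾ (M = 63*(1/84) = ¾ ≈ 0.75000)
-6328*b*(-65 + M)/28202 - 30806/(-28205) = -6328/(28202/((-9*(-65 + ¾)))) - 30806/(-28205) = -6328/(28202/((-9*(-257/4)))) - 30806*(-1/28205) = -6328/(28202/(2313/4)) + 30806/28205 = -6328/(28202*(4/2313)) + 30806/28205 = -6328/112808/2313 + 30806/28205 = -6328*2313/112808 + 30806/28205 = -1829583/14101 + 30806/28205 = -51168993109/397718705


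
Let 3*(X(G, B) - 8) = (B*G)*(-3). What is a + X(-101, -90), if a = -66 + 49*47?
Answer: -6845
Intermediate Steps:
X(G, B) = 8 - B*G (X(G, B) = 8 + ((B*G)*(-3))/3 = 8 + (-3*B*G)/3 = 8 - B*G)
a = 2237 (a = -66 + 2303 = 2237)
a + X(-101, -90) = 2237 + (8 - 1*(-90)*(-101)) = 2237 + (8 - 9090) = 2237 - 9082 = -6845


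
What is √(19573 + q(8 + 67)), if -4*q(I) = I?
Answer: √78217/2 ≈ 139.84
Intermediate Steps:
q(I) = -I/4
√(19573 + q(8 + 67)) = √(19573 - (8 + 67)/4) = √(19573 - ¼*75) = √(19573 - 75/4) = √(78217/4) = √78217/2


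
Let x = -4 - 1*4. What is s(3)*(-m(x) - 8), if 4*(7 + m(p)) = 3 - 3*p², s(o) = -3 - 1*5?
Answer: -370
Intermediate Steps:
x = -8 (x = -4 - 4 = -8)
s(o) = -8 (s(o) = -3 - 5 = -8)
m(p) = -25/4 - 3*p²/4 (m(p) = -7 + (3 - 3*p²)/4 = -7 + (¾ - 3*p²/4) = -25/4 - 3*p²/4)
s(3)*(-m(x) - 8) = -8*(-(-25/4 - ¾*(-8)²) - 8) = -8*(-(-25/4 - ¾*64) - 8) = -8*(-(-25/4 - 48) - 8) = -8*(-1*(-217/4) - 8) = -8*(217/4 - 8) = -8*185/4 = -370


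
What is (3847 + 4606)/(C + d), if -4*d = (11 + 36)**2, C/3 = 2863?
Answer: 33812/32147 ≈ 1.0518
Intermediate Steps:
C = 8589 (C = 3*2863 = 8589)
d = -2209/4 (d = -(11 + 36)**2/4 = -1/4*47**2 = -1/4*2209 = -2209/4 ≈ -552.25)
(3847 + 4606)/(C + d) = (3847 + 4606)/(8589 - 2209/4) = 8453/(32147/4) = 8453*(4/32147) = 33812/32147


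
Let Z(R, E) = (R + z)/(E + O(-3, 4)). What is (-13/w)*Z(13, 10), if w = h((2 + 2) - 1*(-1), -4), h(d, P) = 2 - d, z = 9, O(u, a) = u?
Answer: 286/21 ≈ 13.619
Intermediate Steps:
w = -3 (w = 2 - ((2 + 2) - 1*(-1)) = 2 - (4 + 1) = 2 - 1*5 = 2 - 5 = -3)
Z(R, E) = (9 + R)/(-3 + E) (Z(R, E) = (R + 9)/(E - 3) = (9 + R)/(-3 + E))
(-13/w)*Z(13, 10) = (-13/(-3))*((9 + 13)/(-3 + 10)) = (-13*(-⅓))*(22/7) = 13*((⅐)*22)/3 = (13/3)*(22/7) = 286/21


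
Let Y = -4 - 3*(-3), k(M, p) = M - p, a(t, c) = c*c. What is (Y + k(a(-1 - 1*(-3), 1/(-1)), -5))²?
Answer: 121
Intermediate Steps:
a(t, c) = c²
Y = 5 (Y = -4 + 9 = 5)
(Y + k(a(-1 - 1*(-3), 1/(-1)), -5))² = (5 + ((1/(-1))² - 1*(-5)))² = (5 + ((-1)² + 5))² = (5 + (1 + 5))² = (5 + 6)² = 11² = 121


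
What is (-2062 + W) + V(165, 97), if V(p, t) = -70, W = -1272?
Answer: -3404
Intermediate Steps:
(-2062 + W) + V(165, 97) = (-2062 - 1272) - 70 = -3334 - 70 = -3404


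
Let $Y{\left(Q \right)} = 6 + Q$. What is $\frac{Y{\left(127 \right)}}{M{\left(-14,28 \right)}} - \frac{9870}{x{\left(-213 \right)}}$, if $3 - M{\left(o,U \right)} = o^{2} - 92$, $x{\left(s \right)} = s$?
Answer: $\frac{322847}{7171} \approx 45.021$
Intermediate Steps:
$M{\left(o,U \right)} = 95 - o^{2}$ ($M{\left(o,U \right)} = 3 - \left(o^{2} - 92\right) = 3 - \left(-92 + o^{2}\right) = 95 - o^{2}$)
$\frac{Y{\left(127 \right)}}{M{\left(-14,28 \right)}} - \frac{9870}{x{\left(-213 \right)}} = \frac{6 + 127}{95 - \left(-14\right)^{2}} - \frac{9870}{-213} = \frac{133}{95 - 196} - - \frac{3290}{71} = \frac{133}{95 - 196} + \frac{3290}{71} = \frac{133}{-101} + \frac{3290}{71} = 133 \left(- \frac{1}{101}\right) + \frac{3290}{71} = - \frac{133}{101} + \frac{3290}{71} = \frac{322847}{7171}$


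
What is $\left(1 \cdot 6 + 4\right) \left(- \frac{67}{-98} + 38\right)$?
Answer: $\frac{18955}{49} \approx 386.84$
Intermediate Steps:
$\left(1 \cdot 6 + 4\right) \left(- \frac{67}{-98} + 38\right) = \left(6 + 4\right) \left(\left(-67\right) \left(- \frac{1}{98}\right) + 38\right) = 10 \left(\frac{67}{98} + 38\right) = 10 \cdot \frac{3791}{98} = \frac{18955}{49}$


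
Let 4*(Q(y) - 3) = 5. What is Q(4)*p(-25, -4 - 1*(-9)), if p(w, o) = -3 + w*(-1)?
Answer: 187/2 ≈ 93.500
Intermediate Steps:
p(w, o) = -3 - w
Q(y) = 17/4 (Q(y) = 3 + (¼)*5 = 3 + 5/4 = 17/4)
Q(4)*p(-25, -4 - 1*(-9)) = 17*(-3 - 1*(-25))/4 = 17*(-3 + 25)/4 = (17/4)*22 = 187/2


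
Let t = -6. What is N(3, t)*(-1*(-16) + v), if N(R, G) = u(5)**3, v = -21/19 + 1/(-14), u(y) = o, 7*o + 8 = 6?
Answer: -15772/45619 ≈ -0.34573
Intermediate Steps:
o = -2/7 (o = -8/7 + (1/7)*6 = -8/7 + 6/7 = -2/7 ≈ -0.28571)
u(y) = -2/7
v = -313/266 (v = -21*1/19 + 1*(-1/14) = -21/19 - 1/14 = -313/266 ≈ -1.1767)
N(R, G) = -8/343 (N(R, G) = (-2/7)**3 = -8/343)
N(3, t)*(-1*(-16) + v) = -8*(-1*(-16) - 313/266)/343 = -8*(16 - 313/266)/343 = -8/343*3943/266 = -15772/45619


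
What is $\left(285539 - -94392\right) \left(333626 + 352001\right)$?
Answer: $260490951737$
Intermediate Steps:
$\left(285539 - -94392\right) \left(333626 + 352001\right) = \left(285539 + 94392\right) 685627 = 379931 \cdot 685627 = 260490951737$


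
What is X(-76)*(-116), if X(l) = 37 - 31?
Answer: -696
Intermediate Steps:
X(l) = 6
X(-76)*(-116) = 6*(-116) = -696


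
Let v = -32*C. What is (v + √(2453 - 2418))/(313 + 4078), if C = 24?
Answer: -768/4391 + √35/4391 ≈ -0.17356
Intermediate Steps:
v = -768 (v = -32*24 = -768)
(v + √(2453 - 2418))/(313 + 4078) = (-768 + √(2453 - 2418))/(313 + 4078) = (-768 + √35)/4391 = (-768 + √35)*(1/4391) = -768/4391 + √35/4391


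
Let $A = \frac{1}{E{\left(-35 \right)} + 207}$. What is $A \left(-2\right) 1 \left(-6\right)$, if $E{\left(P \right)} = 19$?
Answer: $\frac{6}{113} \approx 0.053097$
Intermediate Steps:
$A = \frac{1}{226}$ ($A = \frac{1}{19 + 207} = \frac{1}{226} \approx 0.0044248$)
$A \left(-2\right) 1 \left(-6\right) = \frac{\left(-2\right) 1 \left(-6\right)}{226} = \frac{\left(-2\right) \left(-6\right)}{226} = \frac{1}{226} \cdot 12 = \frac{6}{113}$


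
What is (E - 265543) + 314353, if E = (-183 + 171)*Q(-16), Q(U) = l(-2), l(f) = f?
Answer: 48834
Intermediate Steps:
Q(U) = -2
E = 24 (E = (-183 + 171)*(-2) = -12*(-2) = 24)
(E - 265543) + 314353 = (24 - 265543) + 314353 = -265519 + 314353 = 48834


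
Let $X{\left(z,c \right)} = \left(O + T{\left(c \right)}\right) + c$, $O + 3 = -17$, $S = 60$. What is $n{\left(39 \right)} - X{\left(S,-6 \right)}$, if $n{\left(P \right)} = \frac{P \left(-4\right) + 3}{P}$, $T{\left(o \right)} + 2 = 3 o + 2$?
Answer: $\frac{521}{13} \approx 40.077$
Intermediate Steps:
$T{\left(o \right)} = 3 o$ ($T{\left(o \right)} = -2 + \left(3 o + 2\right) = -2 + \left(2 + 3 o\right) = 3 o$)
$O = -20$ ($O = -3 - 17 = -20$)
$n{\left(P \right)} = \frac{3 - 4 P}{P}$ ($n{\left(P \right)} = \frac{- 4 P + 3}{P} = \frac{3 - 4 P}{P}$)
$X{\left(z,c \right)} = -20 + 4 c$ ($X{\left(z,c \right)} = \left(-20 + 3 c\right) + c = -20 + 4 c$)
$n{\left(39 \right)} - X{\left(S,-6 \right)} = \left(-4 + \frac{3}{39}\right) - \left(-20 + 4 \left(-6\right)\right) = \left(-4 + 3 \cdot \frac{1}{39}\right) - \left(-20 - 24\right) = \left(-4 + \frac{1}{13}\right) - -44 = - \frac{51}{13} + 44 = \frac{521}{13}$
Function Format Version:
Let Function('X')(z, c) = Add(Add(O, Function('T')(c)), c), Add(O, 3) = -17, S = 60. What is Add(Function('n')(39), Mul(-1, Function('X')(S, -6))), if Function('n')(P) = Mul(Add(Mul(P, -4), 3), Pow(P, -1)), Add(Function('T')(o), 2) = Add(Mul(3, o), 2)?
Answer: Rational(521, 13) ≈ 40.077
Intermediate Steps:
Function('T')(o) = Mul(3, o) (Function('T')(o) = Add(-2, Add(Mul(3, o), 2)) = Add(-2, Add(2, Mul(3, o))) = Mul(3, o))
O = -20 (O = Add(-3, -17) = -20)
Function('n')(P) = Mul(Pow(P, -1), Add(3, Mul(-4, P))) (Function('n')(P) = Mul(Add(Mul(-4, P), 3), Pow(P, -1)) = Mul(Add(3, Mul(-4, P)), Pow(P, -1)) = Mul(Pow(P, -1), Add(3, Mul(-4, P))))
Function('X')(z, c) = Add(-20, Mul(4, c)) (Function('X')(z, c) = Add(Add(-20, Mul(3, c)), c) = Add(-20, Mul(4, c)))
Add(Function('n')(39), Mul(-1, Function('X')(S, -6))) = Add(Add(-4, Mul(3, Pow(39, -1))), Mul(-1, Add(-20, Mul(4, -6)))) = Add(Add(-4, Mul(3, Rational(1, 39))), Mul(-1, Add(-20, -24))) = Add(Add(-4, Rational(1, 13)), Mul(-1, -44)) = Add(Rational(-51, 13), 44) = Rational(521, 13)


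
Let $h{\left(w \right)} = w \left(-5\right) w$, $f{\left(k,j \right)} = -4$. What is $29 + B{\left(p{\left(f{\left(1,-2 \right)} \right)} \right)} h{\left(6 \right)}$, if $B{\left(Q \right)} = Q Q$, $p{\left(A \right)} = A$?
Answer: $-2851$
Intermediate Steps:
$B{\left(Q \right)} = Q^{2}$
$h{\left(w \right)} = - 5 w^{2}$ ($h{\left(w \right)} = - 5 w w = - 5 w^{2}$)
$29 + B{\left(p{\left(f{\left(1,-2 \right)} \right)} \right)} h{\left(6 \right)} = 29 + \left(-4\right)^{2} \left(- 5 \cdot 6^{2}\right) = 29 + 16 \left(\left(-5\right) 36\right) = 29 + 16 \left(-180\right) = 29 - 2880 = -2851$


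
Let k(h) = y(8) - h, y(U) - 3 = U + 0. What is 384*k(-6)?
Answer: 6528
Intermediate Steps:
y(U) = 3 + U (y(U) = 3 + (U + 0) = 3 + U)
k(h) = 11 - h (k(h) = (3 + 8) - h = 11 - h)
384*k(-6) = 384*(11 - 1*(-6)) = 384*(11 + 6) = 384*17 = 6528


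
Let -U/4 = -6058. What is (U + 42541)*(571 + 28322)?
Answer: 1929272289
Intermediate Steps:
U = 24232 (U = -4*(-6058) = 24232)
(U + 42541)*(571 + 28322) = (24232 + 42541)*(571 + 28322) = 66773*28893 = 1929272289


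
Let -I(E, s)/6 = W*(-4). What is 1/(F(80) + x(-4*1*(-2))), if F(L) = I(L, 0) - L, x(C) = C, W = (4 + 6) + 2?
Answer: 1/216 ≈ 0.0046296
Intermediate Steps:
W = 12 (W = 10 + 2 = 12)
I(E, s) = 288 (I(E, s) = -72*(-4) = -6*(-48) = 288)
F(L) = 288 - L
1/(F(80) + x(-4*1*(-2))) = 1/((288 - 1*80) - 4*1*(-2)) = 1/((288 - 80) - 4*(-2)) = 1/(208 + 8) = 1/216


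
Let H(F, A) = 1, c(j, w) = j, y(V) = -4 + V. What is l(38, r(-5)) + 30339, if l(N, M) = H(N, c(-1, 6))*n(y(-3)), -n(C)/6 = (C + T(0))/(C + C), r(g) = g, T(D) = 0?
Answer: 30336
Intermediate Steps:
n(C) = -3 (n(C) = -6*(C + 0)/(C + C) = -6*C/(2*C) = -6*C*1/(2*C) = -6*½ = -3)
l(N, M) = -3 (l(N, M) = 1*(-3) = -3)
l(38, r(-5)) + 30339 = -3 + 30339 = 30336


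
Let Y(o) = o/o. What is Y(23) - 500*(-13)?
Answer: 6501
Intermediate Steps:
Y(o) = 1
Y(23) - 500*(-13) = 1 - 500*(-13) = 1 + 6500 = 6501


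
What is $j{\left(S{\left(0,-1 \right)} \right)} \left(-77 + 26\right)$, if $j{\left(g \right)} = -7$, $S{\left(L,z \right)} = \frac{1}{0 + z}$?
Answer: $357$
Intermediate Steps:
$S{\left(L,z \right)} = \frac{1}{z}$
$j{\left(S{\left(0,-1 \right)} \right)} \left(-77 + 26\right) = - 7 \left(-77 + 26\right) = \left(-7\right) \left(-51\right) = 357$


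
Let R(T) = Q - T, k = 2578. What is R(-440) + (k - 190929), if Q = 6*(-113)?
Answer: -188589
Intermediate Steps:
Q = -678
R(T) = -678 - T
R(-440) + (k - 190929) = (-678 - 1*(-440)) + (2578 - 190929) = (-678 + 440) - 188351 = -238 - 188351 = -188589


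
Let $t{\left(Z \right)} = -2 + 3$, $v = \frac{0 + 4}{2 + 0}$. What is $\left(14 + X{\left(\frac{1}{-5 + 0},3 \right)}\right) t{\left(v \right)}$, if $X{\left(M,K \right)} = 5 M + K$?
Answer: $16$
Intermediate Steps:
$X{\left(M,K \right)} = K + 5 M$
$v = 2$ ($v = \frac{4}{2} = 4 \cdot \frac{1}{2} = 2$)
$t{\left(Z \right)} = 1$
$\left(14 + X{\left(\frac{1}{-5 + 0},3 \right)}\right) t{\left(v \right)} = \left(14 + \left(3 + \frac{5}{-5 + 0}\right)\right) 1 = \left(14 + \left(3 + \frac{5}{-5}\right)\right) 1 = \left(14 + \left(3 + 5 \left(- \frac{1}{5}\right)\right)\right) 1 = \left(14 + \left(3 - 1\right)\right) 1 = \left(14 + 2\right) 1 = 16 \cdot 1 = 16$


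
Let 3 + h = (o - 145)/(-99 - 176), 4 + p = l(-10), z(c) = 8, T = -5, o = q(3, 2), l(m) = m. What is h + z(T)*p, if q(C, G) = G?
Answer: -2862/25 ≈ -114.48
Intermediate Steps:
o = 2
p = -14 (p = -4 - 10 = -14)
h = -62/25 (h = -3 + (2 - 145)/(-99 - 176) = -3 - 143/(-275) = -3 - 143*(-1/275) = -3 + 13/25 = -62/25 ≈ -2.4800)
h + z(T)*p = -62/25 + 8*(-14) = -62/25 - 112 = -2862/25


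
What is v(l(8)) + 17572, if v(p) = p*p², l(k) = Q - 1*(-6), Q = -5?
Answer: 17573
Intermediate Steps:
l(k) = 1 (l(k) = -5 - 1*(-6) = -5 + 6 = 1)
v(p) = p³
v(l(8)) + 17572 = 1³ + 17572 = 1 + 17572 = 17573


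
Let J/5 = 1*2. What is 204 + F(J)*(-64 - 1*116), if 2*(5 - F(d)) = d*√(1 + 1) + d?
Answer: 204 + 900*√2 ≈ 1476.8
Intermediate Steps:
J = 10 (J = 5*(1*2) = 5*2 = 10)
F(d) = 5 - d/2 - d*√2/2 (F(d) = 5 - (d*√(1 + 1) + d)/2 = 5 - (d*√2 + d)/2 = 5 - (d + d*√2)/2 = 5 + (-d/2 - d*√2/2) = 5 - d/2 - d*√2/2)
204 + F(J)*(-64 - 1*116) = 204 + (5 - ½*10 - ½*10*√2)*(-64 - 1*116) = 204 + (5 - 5 - 5*√2)*(-64 - 116) = 204 - 5*√2*(-180) = 204 + 900*√2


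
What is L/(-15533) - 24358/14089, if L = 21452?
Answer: -680590042/218844437 ≈ -3.1099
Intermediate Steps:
L/(-15533) - 24358/14089 = 21452/(-15533) - 24358/14089 = 21452*(-1/15533) - 24358*1/14089 = -21452/15533 - 24358/14089 = -680590042/218844437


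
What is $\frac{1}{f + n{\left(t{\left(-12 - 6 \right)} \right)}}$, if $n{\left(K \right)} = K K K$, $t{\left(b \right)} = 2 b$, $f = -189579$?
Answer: $- \frac{1}{236235} \approx -4.2331 \cdot 10^{-6}$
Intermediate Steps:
$n{\left(K \right)} = K^{3}$ ($n{\left(K \right)} = K^{2} K = K^{3}$)
$\frac{1}{f + n{\left(t{\left(-12 - 6 \right)} \right)}} = \frac{1}{-189579 + \left(2 \left(-12 - 6\right)\right)^{3}} = \frac{1}{-189579 + \left(2 \left(-18\right)\right)^{3}} = \frac{1}{-189579 + \left(-36\right)^{3}} = \frac{1}{-189579 - 46656} = \frac{1}{-236235} = - \frac{1}{236235}$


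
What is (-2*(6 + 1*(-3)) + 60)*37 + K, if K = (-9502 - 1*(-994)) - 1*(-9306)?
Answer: 2796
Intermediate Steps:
K = 798 (K = (-9502 + 994) + 9306 = -8508 + 9306 = 798)
(-2*(6 + 1*(-3)) + 60)*37 + K = (-2*(6 + 1*(-3)) + 60)*37 + 798 = (-2*(6 - 3) + 60)*37 + 798 = (-2*3 + 60)*37 + 798 = (-6 + 60)*37 + 798 = 54*37 + 798 = 1998 + 798 = 2796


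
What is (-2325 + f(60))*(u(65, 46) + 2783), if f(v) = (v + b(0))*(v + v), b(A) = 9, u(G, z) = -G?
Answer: 16185690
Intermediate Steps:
f(v) = 2*v*(9 + v) (f(v) = (v + 9)*(v + v) = (9 + v)*(2*v) = 2*v*(9 + v))
(-2325 + f(60))*(u(65, 46) + 2783) = (-2325 + 2*60*(9 + 60))*(-1*65 + 2783) = (-2325 + 2*60*69)*(-65 + 2783) = (-2325 + 8280)*2718 = 5955*2718 = 16185690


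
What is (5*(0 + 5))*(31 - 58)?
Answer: -675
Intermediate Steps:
(5*(0 + 5))*(31 - 58) = (5*5)*(-27) = 25*(-27) = -675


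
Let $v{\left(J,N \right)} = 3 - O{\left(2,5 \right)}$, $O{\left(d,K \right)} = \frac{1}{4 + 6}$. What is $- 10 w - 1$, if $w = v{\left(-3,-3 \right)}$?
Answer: $-30$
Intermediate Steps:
$O{\left(d,K \right)} = \frac{1}{10}$
$v{\left(J,N \right)} = \frac{29}{10}$ ($v{\left(J,N \right)} = 3 - \frac{1}{10} = \frac{29}{10}$)
$w = \frac{29}{10} \approx 2.9$
$- 10 w - 1 = \left(-10\right) \frac{29}{10} - 1 = -29 - 1 = -30$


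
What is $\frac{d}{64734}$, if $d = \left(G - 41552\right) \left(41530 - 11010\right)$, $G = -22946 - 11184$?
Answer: $- \frac{1154907320}{32367} \approx -35682.0$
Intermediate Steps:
$G = -34130$
$d = -2309814640$ ($d = \left(-34130 - 41552\right) \left(41530 - 11010\right) = \left(-75682\right) 30520 = -2309814640$)
$\frac{d}{64734} = - \frac{2309814640}{64734} = \left(-2309814640\right) \frac{1}{64734} = - \frac{1154907320}{32367}$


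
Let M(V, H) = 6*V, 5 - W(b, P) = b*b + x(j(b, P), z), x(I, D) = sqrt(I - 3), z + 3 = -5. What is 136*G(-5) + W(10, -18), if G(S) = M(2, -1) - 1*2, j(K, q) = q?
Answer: 1265 - I*sqrt(21) ≈ 1265.0 - 4.5826*I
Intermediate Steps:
z = -8 (z = -3 - 5 = -8)
x(I, D) = sqrt(-3 + I)
W(b, P) = 5 - b**2 - sqrt(-3 + P) (W(b, P) = 5 - (b*b + sqrt(-3 + P)) = 5 - (b**2 + sqrt(-3 + P)) = 5 + (-b**2 - sqrt(-3 + P)) = 5 - b**2 - sqrt(-3 + P))
G(S) = 10 (G(S) = 6*2 - 1*2 = 12 - 2 = 10)
136*G(-5) + W(10, -18) = 136*10 + (5 - 1*10**2 - sqrt(-3 - 18)) = 1360 + (5 - 1*100 - sqrt(-21)) = 1360 + (5 - 100 - I*sqrt(21)) = 1360 + (-95 - I*sqrt(21)) = 1265 - I*sqrt(21)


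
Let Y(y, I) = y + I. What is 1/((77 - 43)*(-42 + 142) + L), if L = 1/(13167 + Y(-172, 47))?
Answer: 13042/44342801 ≈ 0.00029412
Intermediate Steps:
Y(y, I) = I + y
L = 1/13042 (L = 1/(13167 + (47 - 172)) = 1/(13167 - 125) = 1/13042 ≈ 7.6675e-5)
1/((77 - 43)*(-42 + 142) + L) = 1/((77 - 43)*(-42 + 142) + 1/13042) = 1/(34*100 + 1/13042) = 1/(3400 + 1/13042) = 1/(44342801/13042) = 13042/44342801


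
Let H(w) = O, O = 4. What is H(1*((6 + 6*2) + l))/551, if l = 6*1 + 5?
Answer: 4/551 ≈ 0.0072595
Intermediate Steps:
l = 11 (l = 6 + 5 = 11)
H(w) = 4
H(1*((6 + 6*2) + l))/551 = 4/551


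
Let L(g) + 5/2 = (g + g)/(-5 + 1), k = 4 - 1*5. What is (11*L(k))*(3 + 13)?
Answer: -352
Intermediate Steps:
k = -1 (k = 4 - 5 = -1)
L(g) = -5/2 - g/2 (L(g) = -5/2 + (g + g)/(-5 + 1) = -5/2 + (2*g)/(-4) = -5/2 + (2*g)*(-¼) = -5/2 - g/2)
(11*L(k))*(3 + 13) = (11*(-5/2 - ½*(-1)))*(3 + 13) = (11*(-5/2 + ½))*16 = (11*(-2))*16 = -22*16 = -352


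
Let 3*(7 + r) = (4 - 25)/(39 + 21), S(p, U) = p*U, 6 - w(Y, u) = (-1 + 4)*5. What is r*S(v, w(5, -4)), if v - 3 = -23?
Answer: -1281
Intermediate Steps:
v = -20 (v = 3 - 23 = -20)
w(Y, u) = -9 (w(Y, u) = 6 - (-1 + 4)*5 = 6 - 3*5 = 6 - 1*15 = 6 - 15 = -9)
S(p, U) = U*p
r = -427/60 (r = -7 + ((4 - 25)/(39 + 21))/3 = -7 + (-21/60)/3 = -7 + (-21*1/60)/3 = -7 + (1/3)*(-7/20) = -7 - 7/60 = -427/60 ≈ -7.1167)
r*S(v, w(5, -4)) = -(-1281)*(-20)/20 = -427/60*180 = -1281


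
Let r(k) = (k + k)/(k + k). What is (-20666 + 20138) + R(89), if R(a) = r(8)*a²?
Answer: 7393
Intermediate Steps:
r(k) = 1 (r(k) = (2*k)/((2*k)) = (2*k)*(1/(2*k)) = 1)
R(a) = a² (R(a) = 1*a² = a²)
(-20666 + 20138) + R(89) = (-20666 + 20138) + 89² = -528 + 7921 = 7393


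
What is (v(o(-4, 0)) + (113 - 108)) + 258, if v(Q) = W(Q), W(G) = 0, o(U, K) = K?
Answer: 263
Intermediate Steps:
v(Q) = 0
(v(o(-4, 0)) + (113 - 108)) + 258 = (0 + (113 - 108)) + 258 = (0 + 5) + 258 = 5 + 258 = 263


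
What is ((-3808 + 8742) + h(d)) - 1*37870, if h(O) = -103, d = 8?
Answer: -33039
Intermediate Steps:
((-3808 + 8742) + h(d)) - 1*37870 = ((-3808 + 8742) - 103) - 1*37870 = (4934 - 103) - 37870 = 4831 - 37870 = -33039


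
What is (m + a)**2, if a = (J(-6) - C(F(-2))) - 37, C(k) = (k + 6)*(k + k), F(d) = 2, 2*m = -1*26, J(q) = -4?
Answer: 7396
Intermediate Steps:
m = -13 (m = (-1*26)/2 = (1/2)*(-26) = -13)
C(k) = 2*k*(6 + k) (C(k) = (6 + k)*(2*k) = 2*k*(6 + k))
a = -73 (a = (-4 - 2*2*(6 + 2)) - 37 = (-4 - 2*2*8) - 37 = (-4 - 1*32) - 37 = (-4 - 32) - 37 = -36 - 37 = -73)
(m + a)**2 = (-13 - 73)**2 = (-86)**2 = 7396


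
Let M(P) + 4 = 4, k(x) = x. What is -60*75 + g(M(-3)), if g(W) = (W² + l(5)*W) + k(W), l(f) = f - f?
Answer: -4500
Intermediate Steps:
l(f) = 0
M(P) = 0 (M(P) = -4 + 4 = 0)
g(W) = W + W² (g(W) = (W² + 0*W) + W = (W² + 0) + W = W² + W = W + W²)
-60*75 + g(M(-3)) = -60*75 + 0*(1 + 0) = -4500 + 0*1 = -4500 + 0 = -4500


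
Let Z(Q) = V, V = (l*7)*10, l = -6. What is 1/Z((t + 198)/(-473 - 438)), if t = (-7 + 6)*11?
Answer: -1/420 ≈ -0.0023810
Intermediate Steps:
t = -11 (t = -1*11 = -11)
V = -420 (V = -6*7*10 = -42*10 = -420)
Z(Q) = -420
1/Z((t + 198)/(-473 - 438)) = 1/(-420) = -1/420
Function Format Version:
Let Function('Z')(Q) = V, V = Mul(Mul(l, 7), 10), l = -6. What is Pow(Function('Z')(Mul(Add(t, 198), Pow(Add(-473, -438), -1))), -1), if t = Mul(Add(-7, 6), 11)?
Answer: Rational(-1, 420) ≈ -0.0023810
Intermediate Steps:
t = -11 (t = Mul(-1, 11) = -11)
V = -420 (V = Mul(Mul(-6, 7), 10) = Mul(-42, 10) = -420)
Function('Z')(Q) = -420
Pow(Function('Z')(Mul(Add(t, 198), Pow(Add(-473, -438), -1))), -1) = Pow(-420, -1) = Rational(-1, 420)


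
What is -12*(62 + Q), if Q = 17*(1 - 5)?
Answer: 72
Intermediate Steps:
Q = -68 (Q = 17*(-4) = -68)
-12*(62 + Q) = -12*(62 - 68) = -12*(-6) = 72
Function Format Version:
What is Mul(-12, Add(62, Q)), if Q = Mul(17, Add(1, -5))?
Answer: 72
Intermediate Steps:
Q = -68 (Q = Mul(17, -4) = -68)
Mul(-12, Add(62, Q)) = Mul(-12, Add(62, -68)) = Mul(-12, -6) = 72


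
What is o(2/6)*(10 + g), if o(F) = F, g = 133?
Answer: 143/3 ≈ 47.667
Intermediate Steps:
o(2/6)*(10 + g) = (2/6)*(10 + 133) = (2*(1/6))*143 = (1/3)*143 = 143/3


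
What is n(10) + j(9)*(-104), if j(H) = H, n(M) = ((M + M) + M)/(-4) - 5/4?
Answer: -3779/4 ≈ -944.75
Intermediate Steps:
n(M) = -5/4 - 3*M/4 (n(M) = (2*M + M)*(-¼) - 5*¼ = (3*M)*(-¼) - 5/4 = -3*M/4 - 5/4 = -5/4 - 3*M/4)
n(10) + j(9)*(-104) = (-5/4 - ¾*10) + 9*(-104) = (-5/4 - 15/2) - 936 = -35/4 - 936 = -3779/4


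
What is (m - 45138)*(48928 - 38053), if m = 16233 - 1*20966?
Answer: -542347125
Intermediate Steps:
m = -4733 (m = 16233 - 20966 = -4733)
(m - 45138)*(48928 - 38053) = (-4733 - 45138)*(48928 - 38053) = -49871*10875 = -542347125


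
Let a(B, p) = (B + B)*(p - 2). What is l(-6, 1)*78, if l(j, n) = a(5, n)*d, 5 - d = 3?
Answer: -1560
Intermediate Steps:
d = 2 (d = 5 - 1*3 = 5 - 3 = 2)
a(B, p) = 2*B*(-2 + p) (a(B, p) = (2*B)*(-2 + p) = 2*B*(-2 + p))
l(j, n) = -40 + 20*n (l(j, n) = (2*5*(-2 + n))*2 = (-20 + 10*n)*2 = -40 + 20*n)
l(-6, 1)*78 = (-40 + 20*1)*78 = (-40 + 20)*78 = -20*78 = -1560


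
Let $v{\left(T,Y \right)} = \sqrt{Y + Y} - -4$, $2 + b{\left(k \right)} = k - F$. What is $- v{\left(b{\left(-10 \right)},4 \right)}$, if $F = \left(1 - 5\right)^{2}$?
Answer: $-4 - 2 \sqrt{2} \approx -6.8284$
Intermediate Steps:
$F = 16$ ($F = \left(-4\right)^{2} = 16$)
$b{\left(k \right)} = -18 + k$ ($b{\left(k \right)} = -2 + \left(k - 16\right) = -2 + \left(-16 + k\right) = -18 + k$)
$v{\left(T,Y \right)} = 4 + \sqrt{2} \sqrt{Y}$ ($v{\left(T,Y \right)} = \sqrt{2 Y} + 4 = \sqrt{2} \sqrt{Y} + 4 = 4 + \sqrt{2} \sqrt{Y}$)
$- v{\left(b{\left(-10 \right)},4 \right)} = - (4 + \sqrt{2} \sqrt{4}) = - (4 + \sqrt{2} \cdot 2) = - (4 + 2 \sqrt{2}) = -4 - 2 \sqrt{2}$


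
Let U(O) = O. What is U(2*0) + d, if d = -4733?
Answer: -4733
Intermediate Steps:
U(2*0) + d = 2*0 - 4733 = 0 - 4733 = -4733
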